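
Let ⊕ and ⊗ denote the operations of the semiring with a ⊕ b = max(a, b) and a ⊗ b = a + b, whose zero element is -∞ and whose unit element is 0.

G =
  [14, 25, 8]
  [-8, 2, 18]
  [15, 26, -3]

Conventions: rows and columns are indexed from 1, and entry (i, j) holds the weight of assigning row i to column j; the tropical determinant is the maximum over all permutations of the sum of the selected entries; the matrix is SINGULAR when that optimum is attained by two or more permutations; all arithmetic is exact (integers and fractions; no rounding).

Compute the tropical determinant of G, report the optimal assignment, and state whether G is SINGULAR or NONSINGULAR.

σ = (1, 2, 3): 14 + 2 + (-3) = 13
σ = (1, 3, 2): 14 + 18 + 26 = 58
σ = (2, 1, 3): 25 + (-8) + (-3) = 14
σ = (2, 3, 1): 25 + 18 + 15 = 58
σ = (3, 1, 2): 8 + (-8) + 26 = 26
σ = (3, 2, 1): 8 + 2 + 15 = 25
Optimal value attained by: σ = (1, 3, 2).
Answer: det⊕(G) = 58; verdict: SINGULAR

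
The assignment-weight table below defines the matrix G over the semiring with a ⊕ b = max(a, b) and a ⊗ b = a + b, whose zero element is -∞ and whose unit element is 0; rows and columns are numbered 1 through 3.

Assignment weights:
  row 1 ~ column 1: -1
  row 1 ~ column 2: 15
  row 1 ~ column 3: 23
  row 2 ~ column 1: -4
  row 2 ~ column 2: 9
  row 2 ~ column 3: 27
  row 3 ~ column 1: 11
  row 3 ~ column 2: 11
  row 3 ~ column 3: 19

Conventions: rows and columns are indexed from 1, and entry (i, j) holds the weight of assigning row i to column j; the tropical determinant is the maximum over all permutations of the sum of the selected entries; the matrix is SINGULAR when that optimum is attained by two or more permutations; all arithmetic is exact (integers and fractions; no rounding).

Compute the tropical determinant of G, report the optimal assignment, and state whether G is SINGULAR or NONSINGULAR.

σ = (1, 2, 3): (-1) + 9 + 19 = 27
σ = (1, 3, 2): (-1) + 27 + 11 = 37
σ = (2, 1, 3): 15 + (-4) + 19 = 30
σ = (2, 3, 1): 15 + 27 + 11 = 53
σ = (3, 1, 2): 23 + (-4) + 11 = 30
σ = (3, 2, 1): 23 + 9 + 11 = 43
Optimal value attained by: σ = (2, 3, 1).
Answer: det⊕(G) = 53; verdict: NONSINGULAR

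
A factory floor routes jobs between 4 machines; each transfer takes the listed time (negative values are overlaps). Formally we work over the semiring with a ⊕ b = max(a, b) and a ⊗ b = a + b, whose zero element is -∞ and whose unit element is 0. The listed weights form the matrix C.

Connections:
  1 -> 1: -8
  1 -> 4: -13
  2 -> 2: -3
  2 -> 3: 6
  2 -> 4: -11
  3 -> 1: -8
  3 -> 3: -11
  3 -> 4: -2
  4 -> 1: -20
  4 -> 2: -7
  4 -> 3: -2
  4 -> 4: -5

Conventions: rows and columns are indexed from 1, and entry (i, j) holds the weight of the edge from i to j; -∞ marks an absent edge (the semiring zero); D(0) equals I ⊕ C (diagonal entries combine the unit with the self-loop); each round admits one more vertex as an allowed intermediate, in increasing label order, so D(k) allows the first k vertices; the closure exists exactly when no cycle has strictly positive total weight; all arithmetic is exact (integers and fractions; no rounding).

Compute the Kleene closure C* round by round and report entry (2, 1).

D(0):
  [0, -∞, -∞, -13]
  [-∞, 0, 6, -11]
  [-8, -∞, 0, -2]
  [-20, -7, -2, 0]
D(1):
  [0, -∞, -∞, -13]
  [-∞, 0, 6, -11]
  [-8, -∞, 0, -2]
  [-20, -7, -2, 0]
D(2):
  [0, -∞, -∞, -13]
  [-∞, 0, 6, -11]
  [-8, -∞, 0, -2]
  [-20, -7, -1, 0]
D(3):
  [0, -∞, -∞, -13]
  [-2, 0, 6, 4]
  [-8, -∞, 0, -2]
  [-9, -7, -1, 0]
D(4):
  [0, -20, -14, -13]
  [-2, 0, 6, 4]
  [-8, -9, 0, -2]
  [-9, -7, -1, 0]
Answer: C*[2][1] = -2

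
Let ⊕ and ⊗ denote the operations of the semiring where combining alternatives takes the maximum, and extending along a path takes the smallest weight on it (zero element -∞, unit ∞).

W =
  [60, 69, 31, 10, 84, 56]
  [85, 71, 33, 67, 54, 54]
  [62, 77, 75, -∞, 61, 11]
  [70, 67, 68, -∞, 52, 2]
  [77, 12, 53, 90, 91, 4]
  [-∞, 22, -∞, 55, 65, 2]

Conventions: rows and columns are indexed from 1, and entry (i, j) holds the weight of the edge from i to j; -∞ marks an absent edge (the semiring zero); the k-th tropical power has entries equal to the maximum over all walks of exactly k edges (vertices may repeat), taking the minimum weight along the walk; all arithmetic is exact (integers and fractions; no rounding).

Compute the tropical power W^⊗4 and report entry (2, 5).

W^⊗2:
  [77, 69, 53, 84, 84, 56]
  [71, 71, 67, 67, 84, 56]
  [77, 75, 75, 67, 62, 56]
  [67, 69, 68, 67, 70, 56]
  [77, 69, 68, 90, 91, 56]
  [65, 55, 55, 65, 65, 22]
W^⊗3:
  [77, 69, 68, 84, 84, 56]
  [77, 71, 67, 84, 84, 56]
  [75, 75, 75, 67, 77, 56]
  [70, 69, 68, 70, 70, 56]
  [77, 69, 68, 90, 91, 56]
  [65, 65, 65, 65, 65, 56]
W^⊗4:
  [77, 69, 68, 84, 84, 56]
  [77, 71, 68, 84, 84, 56]
  [77, 75, 75, 77, 77, 56]
  [70, 69, 68, 70, 70, 56]
  [77, 69, 68, 90, 91, 56]
  [65, 65, 65, 65, 65, 56]
Key observation: the optimum is the walk 2->1->5->5->5, with weight 85 min 84 min 91 min 91 = 84.
Optimal value attained by: walk 2->1->5->5->5.
Answer: (W^⊗4)[2][5] = 84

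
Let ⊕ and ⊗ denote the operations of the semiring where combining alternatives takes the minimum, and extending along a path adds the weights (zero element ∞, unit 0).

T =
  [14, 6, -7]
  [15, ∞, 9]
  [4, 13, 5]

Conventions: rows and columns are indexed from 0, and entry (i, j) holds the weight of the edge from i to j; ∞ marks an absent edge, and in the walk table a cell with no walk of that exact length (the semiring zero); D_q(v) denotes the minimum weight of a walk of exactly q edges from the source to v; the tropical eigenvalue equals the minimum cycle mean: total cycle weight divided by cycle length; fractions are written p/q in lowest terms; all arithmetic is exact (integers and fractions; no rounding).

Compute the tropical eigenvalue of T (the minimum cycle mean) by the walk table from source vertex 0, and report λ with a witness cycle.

q=0: [0, ∞, ∞]
q=1: [14, 6, -7]
q=2: [-3, 6, -2]
q=3: [2, 3, -10]
Optimal cycle mean attained by: cycle 0->2->0, total (-7) + 4, length 2.
Answer: λ = -3/2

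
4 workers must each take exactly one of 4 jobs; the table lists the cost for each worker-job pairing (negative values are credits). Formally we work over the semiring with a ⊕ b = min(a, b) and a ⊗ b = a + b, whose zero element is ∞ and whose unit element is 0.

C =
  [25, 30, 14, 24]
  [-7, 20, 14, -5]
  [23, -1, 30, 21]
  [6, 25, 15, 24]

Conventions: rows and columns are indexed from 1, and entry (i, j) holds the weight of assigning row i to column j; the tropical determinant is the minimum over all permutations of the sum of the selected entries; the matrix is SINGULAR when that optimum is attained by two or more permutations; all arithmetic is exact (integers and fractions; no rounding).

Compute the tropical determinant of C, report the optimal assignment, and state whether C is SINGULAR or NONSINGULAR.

σ = (1, 2, 3, 4): 25 + 20 + 30 + 24 = 99
σ = (1, 2, 4, 3): 25 + 20 + 21 + 15 = 81
σ = (1, 3, 2, 4): 25 + 14 + (-1) + 24 = 62
σ = (1, 3, 4, 2): 25 + 14 + 21 + 25 = 85
σ = (1, 4, 2, 3): 25 + (-5) + (-1) + 15 = 34
σ = (1, 4, 3, 2): 25 + (-5) + 30 + 25 = 75
σ = (2, 1, 3, 4): 30 + (-7) + 30 + 24 = 77
σ = (2, 1, 4, 3): 30 + (-7) + 21 + 15 = 59
σ = (2, 3, 1, 4): 30 + 14 + 23 + 24 = 91
σ = (2, 3, 4, 1): 30 + 14 + 21 + 6 = 71
σ = (2, 4, 1, 3): 30 + (-5) + 23 + 15 = 63
σ = (2, 4, 3, 1): 30 + (-5) + 30 + 6 = 61
σ = (3, 1, 2, 4): 14 + (-7) + (-1) + 24 = 30
σ = (3, 1, 4, 2): 14 + (-7) + 21 + 25 = 53
σ = (3, 2, 1, 4): 14 + 20 + 23 + 24 = 81
σ = (3, 2, 4, 1): 14 + 20 + 21 + 6 = 61
σ = (3, 4, 1, 2): 14 + (-5) + 23 + 25 = 57
σ = (3, 4, 2, 1): 14 + (-5) + (-1) + 6 = 14
σ = (4, 1, 2, 3): 24 + (-7) + (-1) + 15 = 31
σ = (4, 1, 3, 2): 24 + (-7) + 30 + 25 = 72
σ = (4, 2, 1, 3): 24 + 20 + 23 + 15 = 82
σ = (4, 2, 3, 1): 24 + 20 + 30 + 6 = 80
σ = (4, 3, 1, 2): 24 + 14 + 23 + 25 = 86
σ = (4, 3, 2, 1): 24 + 14 + (-1) + 6 = 43
Optimal value attained by: σ = (3, 4, 2, 1).
Answer: det⊕(C) = 14; verdict: NONSINGULAR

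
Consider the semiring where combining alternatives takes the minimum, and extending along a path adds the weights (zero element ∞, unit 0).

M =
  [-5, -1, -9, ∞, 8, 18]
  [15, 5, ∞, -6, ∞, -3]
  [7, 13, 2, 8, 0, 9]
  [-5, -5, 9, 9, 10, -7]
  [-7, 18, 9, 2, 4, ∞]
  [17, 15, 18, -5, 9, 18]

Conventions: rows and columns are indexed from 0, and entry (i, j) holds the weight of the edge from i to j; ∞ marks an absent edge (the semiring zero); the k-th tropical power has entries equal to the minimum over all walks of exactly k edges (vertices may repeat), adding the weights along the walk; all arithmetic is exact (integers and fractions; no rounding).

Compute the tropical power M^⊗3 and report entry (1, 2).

M^⊗2:
  [-10, -6, -14, -7, -9, -4]
  [-11, -11, 3, -8, 4, -13]
  [-7, 3, -2, 2, 2, 1]
  [-10, -6, -14, -12, 2, -8]
  [-12, -8, -16, 6, 1, -5]
  [-10, -10, 4, 4, 5, -12]
M^⊗3:
  [-16, -12, -19, -12, -14, -14]
  [-16, -13, -20, -18, -4, -15]
  [-12, -8, -16, -4, -2, -5]
  [-17, -17, -19, -13, -14, -19]
  [-17, -13, -21, -14, -16, -11]
  [-15, -11, -19, -17, -3, -13]
Key observation: the optimum is the walk 1->3->0->2, with weight (-6) + (-5) + (-9) = -20.
Optimal value attained by: walk 1->3->0->2.
Answer: (M^⊗3)[1][2] = -20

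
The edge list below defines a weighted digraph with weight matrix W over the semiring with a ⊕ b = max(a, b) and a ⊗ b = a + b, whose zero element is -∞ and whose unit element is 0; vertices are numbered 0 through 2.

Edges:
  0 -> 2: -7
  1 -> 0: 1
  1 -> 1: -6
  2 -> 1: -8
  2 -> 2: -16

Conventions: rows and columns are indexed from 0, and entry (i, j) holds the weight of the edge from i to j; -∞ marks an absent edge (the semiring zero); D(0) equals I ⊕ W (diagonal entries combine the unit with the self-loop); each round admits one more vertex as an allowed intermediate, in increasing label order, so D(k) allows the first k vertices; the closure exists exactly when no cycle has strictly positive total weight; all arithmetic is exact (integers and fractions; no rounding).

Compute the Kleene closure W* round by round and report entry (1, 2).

D(0):
  [0, -∞, -7]
  [1, 0, -∞]
  [-∞, -8, 0]
D(1):
  [0, -∞, -7]
  [1, 0, -6]
  [-∞, -8, 0]
D(2):
  [0, -∞, -7]
  [1, 0, -6]
  [-7, -8, 0]
D(3):
  [0, -15, -7]
  [1, 0, -6]
  [-7, -8, 0]
Answer: W*[1][2] = -6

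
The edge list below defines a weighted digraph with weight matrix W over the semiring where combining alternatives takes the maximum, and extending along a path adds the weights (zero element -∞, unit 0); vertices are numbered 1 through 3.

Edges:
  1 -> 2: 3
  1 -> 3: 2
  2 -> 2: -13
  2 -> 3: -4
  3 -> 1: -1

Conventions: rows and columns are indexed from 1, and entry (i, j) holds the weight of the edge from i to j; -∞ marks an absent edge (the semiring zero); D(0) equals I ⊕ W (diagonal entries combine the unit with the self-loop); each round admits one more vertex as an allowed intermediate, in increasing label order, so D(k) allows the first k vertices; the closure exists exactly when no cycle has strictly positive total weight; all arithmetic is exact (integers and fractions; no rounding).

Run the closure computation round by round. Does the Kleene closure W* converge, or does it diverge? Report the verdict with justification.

D(0):
  [0, 3, 2]
  [-∞, 0, -4]
  [-1, -∞, 0]
Detection: at round 1, diagonal entry (3, 3) turns strictly positive.
Key observation: the cycle 3->1->3 has total weight (-1) + 2, which is strictly positive.
Answer: DIVERGES — positive cycle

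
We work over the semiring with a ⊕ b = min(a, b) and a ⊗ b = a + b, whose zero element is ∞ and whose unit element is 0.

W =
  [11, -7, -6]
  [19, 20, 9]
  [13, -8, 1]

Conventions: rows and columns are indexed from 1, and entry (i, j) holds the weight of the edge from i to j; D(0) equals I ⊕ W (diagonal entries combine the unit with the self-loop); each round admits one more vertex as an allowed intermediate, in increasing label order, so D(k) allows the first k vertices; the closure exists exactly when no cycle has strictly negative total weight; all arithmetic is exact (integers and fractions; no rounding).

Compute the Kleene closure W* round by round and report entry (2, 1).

D(0):
  [0, -7, -6]
  [19, 0, 9]
  [13, -8, 0]
D(1):
  [0, -7, -6]
  [19, 0, 9]
  [13, -8, 0]
D(2):
  [0, -7, -6]
  [19, 0, 9]
  [11, -8, 0]
D(3):
  [0, -14, -6]
  [19, 0, 9]
  [11, -8, 0]
Answer: W*[2][1] = 19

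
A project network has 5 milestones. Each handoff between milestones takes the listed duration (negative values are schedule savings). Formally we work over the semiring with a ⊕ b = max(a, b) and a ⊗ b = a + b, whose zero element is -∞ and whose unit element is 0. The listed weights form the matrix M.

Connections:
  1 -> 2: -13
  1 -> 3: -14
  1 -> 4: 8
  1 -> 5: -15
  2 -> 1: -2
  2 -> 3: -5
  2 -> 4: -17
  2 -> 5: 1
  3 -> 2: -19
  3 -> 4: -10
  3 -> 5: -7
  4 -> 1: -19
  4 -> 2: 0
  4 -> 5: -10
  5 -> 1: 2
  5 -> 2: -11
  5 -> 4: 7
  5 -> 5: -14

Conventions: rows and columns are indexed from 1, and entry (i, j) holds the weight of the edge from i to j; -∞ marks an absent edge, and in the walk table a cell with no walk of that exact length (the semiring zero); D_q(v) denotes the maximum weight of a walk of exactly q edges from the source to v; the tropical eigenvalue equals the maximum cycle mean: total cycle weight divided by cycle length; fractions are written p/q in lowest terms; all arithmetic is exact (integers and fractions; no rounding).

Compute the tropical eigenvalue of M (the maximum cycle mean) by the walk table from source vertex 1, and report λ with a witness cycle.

q=0: [0, -∞, -∞, -∞, -∞]
q=1: [-∞, -13, -14, 8, -15]
q=2: [-11, 8, -18, -8, -2]
q=3: [6, -8, 3, 5, 9]
q=4: [11, 5, -8, 16, -4]
q=5: [3, 16, 0, 19, 6]
Optimal cycle mean attained by: cycle 1->4->2->5->1, total 8 + 0 + 1 + 2, length 4.
Answer: λ = 11/4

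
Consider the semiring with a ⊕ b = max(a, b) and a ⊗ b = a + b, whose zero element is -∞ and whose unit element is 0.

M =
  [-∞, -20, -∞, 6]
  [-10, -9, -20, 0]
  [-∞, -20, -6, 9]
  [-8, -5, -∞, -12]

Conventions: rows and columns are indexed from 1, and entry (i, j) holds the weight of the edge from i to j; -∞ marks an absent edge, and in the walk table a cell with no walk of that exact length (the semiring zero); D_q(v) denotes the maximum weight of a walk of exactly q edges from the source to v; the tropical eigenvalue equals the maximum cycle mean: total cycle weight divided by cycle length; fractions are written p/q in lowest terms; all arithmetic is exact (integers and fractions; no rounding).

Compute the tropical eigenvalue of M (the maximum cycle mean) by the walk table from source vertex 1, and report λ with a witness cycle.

q=0: [0, -∞, -∞, -∞]
q=1: [-∞, -20, -∞, 6]
q=2: [-2, 1, -40, -6]
q=3: [-9, -8, -19, 4]
q=4: [-4, -1, -25, -3]
Optimal cycle mean attained by: cycle 1->4->1, total 6 + (-8), length 2.
Answer: λ = -1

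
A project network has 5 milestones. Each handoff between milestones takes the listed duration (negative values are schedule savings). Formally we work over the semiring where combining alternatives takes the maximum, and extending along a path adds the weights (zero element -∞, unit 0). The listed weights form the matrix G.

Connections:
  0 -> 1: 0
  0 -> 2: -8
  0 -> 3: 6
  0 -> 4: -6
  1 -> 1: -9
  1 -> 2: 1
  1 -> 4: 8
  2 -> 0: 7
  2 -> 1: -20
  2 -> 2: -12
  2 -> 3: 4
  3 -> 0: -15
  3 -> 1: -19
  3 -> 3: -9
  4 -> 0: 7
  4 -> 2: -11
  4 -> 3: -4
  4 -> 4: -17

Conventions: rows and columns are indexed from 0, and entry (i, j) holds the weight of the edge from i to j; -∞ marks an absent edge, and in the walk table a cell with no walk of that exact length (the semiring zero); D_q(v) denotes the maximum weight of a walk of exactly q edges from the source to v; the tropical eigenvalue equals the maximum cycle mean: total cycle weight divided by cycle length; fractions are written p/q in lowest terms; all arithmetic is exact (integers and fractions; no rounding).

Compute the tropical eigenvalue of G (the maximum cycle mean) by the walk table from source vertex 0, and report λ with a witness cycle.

q=0: [0, -∞, -∞, -∞, -∞]
q=1: [-∞, 0, -8, 6, -6]
q=2: [1, -9, 1, -3, 8]
q=3: [15, 1, -3, 7, -1]
q=4: [6, 15, 7, 21, 9]
q=5: [16, 6, 16, 12, 23]
Optimal cycle mean attained by: cycle 0->1->4->0, total 0 + 8 + 7, length 3.
Answer: λ = 5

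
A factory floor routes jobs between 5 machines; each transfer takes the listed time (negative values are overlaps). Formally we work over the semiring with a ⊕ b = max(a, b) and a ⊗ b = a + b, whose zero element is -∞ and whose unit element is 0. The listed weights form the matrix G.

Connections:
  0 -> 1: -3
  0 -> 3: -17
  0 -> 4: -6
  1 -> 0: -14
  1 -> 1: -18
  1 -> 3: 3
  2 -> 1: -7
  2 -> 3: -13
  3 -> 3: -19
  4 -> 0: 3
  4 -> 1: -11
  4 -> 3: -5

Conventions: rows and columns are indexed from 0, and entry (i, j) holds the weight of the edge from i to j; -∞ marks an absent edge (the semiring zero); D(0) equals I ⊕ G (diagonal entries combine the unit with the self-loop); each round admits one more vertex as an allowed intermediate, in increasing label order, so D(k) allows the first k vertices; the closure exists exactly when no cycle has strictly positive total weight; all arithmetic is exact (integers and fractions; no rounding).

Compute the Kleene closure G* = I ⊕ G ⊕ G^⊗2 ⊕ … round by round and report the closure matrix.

D(0):
  [0, -3, -∞, -17, -6]
  [-14, 0, -∞, 3, -∞]
  [-∞, -7, 0, -13, -∞]
  [-∞, -∞, -∞, 0, -∞]
  [3, -11, -∞, -5, 0]
D(1):
  [0, -3, -∞, -17, -6]
  [-14, 0, -∞, 3, -20]
  [-∞, -7, 0, -13, -∞]
  [-∞, -∞, -∞, 0, -∞]
  [3, 0, -∞, -5, 0]
D(2):
  [0, -3, -∞, 0, -6]
  [-14, 0, -∞, 3, -20]
  [-21, -7, 0, -4, -27]
  [-∞, -∞, -∞, 0, -∞]
  [3, 0, -∞, 3, 0]
D(3):
  [0, -3, -∞, 0, -6]
  [-14, 0, -∞, 3, -20]
  [-21, -7, 0, -4, -27]
  [-∞, -∞, -∞, 0, -∞]
  [3, 0, -∞, 3, 0]
D(4):
  [0, -3, -∞, 0, -6]
  [-14, 0, -∞, 3, -20]
  [-21, -7, 0, -4, -27]
  [-∞, -∞, -∞, 0, -∞]
  [3, 0, -∞, 3, 0]
D(5):
  [0, -3, -∞, 0, -6]
  [-14, 0, -∞, 3, -20]
  [-21, -7, 0, -4, -27]
  [-∞, -∞, -∞, 0, -∞]
  [3, 0, -∞, 3, 0]
Answer: G* = [[0, -3, -∞, 0, -6], [-14, 0, -∞, 3, -20], [-21, -7, 0, -4, -27], [-∞, -∞, -∞, 0, -∞], [3, 0, -∞, 3, 0]]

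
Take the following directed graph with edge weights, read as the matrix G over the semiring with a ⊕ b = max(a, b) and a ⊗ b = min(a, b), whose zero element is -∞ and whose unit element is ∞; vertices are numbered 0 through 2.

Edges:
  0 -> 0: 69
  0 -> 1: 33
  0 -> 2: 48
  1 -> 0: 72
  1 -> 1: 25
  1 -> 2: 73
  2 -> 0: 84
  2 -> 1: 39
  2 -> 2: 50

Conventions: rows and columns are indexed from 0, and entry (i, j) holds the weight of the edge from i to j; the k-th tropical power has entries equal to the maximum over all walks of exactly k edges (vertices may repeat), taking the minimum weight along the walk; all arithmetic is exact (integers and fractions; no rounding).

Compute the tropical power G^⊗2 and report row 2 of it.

G^⊗2:
  [69, 39, 48]
  [73, 39, 50]
  [69, 39, 50]
Answer: row 2 of G^⊗2 = [69, 39, 50]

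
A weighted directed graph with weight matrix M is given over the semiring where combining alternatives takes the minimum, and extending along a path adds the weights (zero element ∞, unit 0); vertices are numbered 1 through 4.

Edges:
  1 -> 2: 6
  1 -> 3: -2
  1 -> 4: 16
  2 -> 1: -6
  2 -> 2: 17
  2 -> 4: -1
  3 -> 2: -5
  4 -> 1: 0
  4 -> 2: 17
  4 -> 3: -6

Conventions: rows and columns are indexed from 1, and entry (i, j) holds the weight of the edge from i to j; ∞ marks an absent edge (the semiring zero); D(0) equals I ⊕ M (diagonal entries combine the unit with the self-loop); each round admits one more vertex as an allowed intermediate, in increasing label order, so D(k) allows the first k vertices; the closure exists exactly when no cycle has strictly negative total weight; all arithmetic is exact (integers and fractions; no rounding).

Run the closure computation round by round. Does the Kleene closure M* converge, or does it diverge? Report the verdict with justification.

D(0):
  [0, 6, -2, 16]
  [-6, 0, ∞, -1]
  [∞, -5, 0, ∞]
  [0, 17, -6, 0]
D(1):
  [0, 6, -2, 16]
  [-6, 0, -8, -1]
  [∞, -5, 0, ∞]
  [0, 6, -6, 0]
Detection: at round 2, diagonal entry (3, 3) turns strictly negative.
Key observation: the cycle 3->2->1->3 has total weight (-5) + (-6) + (-2), which is strictly negative.
Answer: DIVERGES — negative cycle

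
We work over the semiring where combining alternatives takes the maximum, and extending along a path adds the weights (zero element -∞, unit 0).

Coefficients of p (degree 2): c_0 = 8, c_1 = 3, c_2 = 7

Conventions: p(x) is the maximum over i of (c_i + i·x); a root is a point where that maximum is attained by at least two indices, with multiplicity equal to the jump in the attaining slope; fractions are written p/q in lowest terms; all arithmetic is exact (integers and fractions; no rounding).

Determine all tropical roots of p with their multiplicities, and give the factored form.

hull edge (i=0, c=8) to (i=2, c=7): slope -1/2, span 2
Factored form: p(x) = 7 ⊗ (x ⊕ 1/2) ⊗ (x ⊕ 1/2)
Answer: roots = 1/2 (mult 2)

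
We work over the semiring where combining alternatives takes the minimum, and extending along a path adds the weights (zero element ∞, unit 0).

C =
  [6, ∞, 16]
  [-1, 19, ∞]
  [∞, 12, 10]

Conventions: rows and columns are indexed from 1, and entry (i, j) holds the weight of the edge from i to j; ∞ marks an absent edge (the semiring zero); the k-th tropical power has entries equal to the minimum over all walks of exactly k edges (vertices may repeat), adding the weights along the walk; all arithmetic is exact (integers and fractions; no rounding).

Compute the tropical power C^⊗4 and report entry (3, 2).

C^⊗2:
  [12, 28, 22]
  [5, 38, 15]
  [11, 22, 20]
C^⊗3:
  [18, 34, 28]
  [11, 27, 21]
  [17, 32, 27]
C^⊗4:
  [24, 40, 34]
  [17, 33, 27]
  [23, 39, 33]
Key observation: the optimum is the walk 3->2->1->3->2, with weight 12 + (-1) + 16 + 12 = 39.
Optimal value attained by: walk 3->2->1->3->2.
Answer: (C^⊗4)[3][2] = 39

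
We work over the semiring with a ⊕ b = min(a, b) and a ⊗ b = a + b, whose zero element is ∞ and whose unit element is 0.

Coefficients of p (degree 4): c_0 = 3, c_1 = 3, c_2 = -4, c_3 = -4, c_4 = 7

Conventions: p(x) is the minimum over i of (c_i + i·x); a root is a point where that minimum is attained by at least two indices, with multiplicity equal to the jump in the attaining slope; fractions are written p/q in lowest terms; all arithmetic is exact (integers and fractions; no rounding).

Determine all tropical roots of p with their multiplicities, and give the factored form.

hull edge (i=0, c=3) to (i=2, c=-4): slope -7/2, span 2
hull edge (i=2, c=-4) to (i=3, c=-4): slope 0, span 1
hull edge (i=3, c=-4) to (i=4, c=7): slope 11, span 1
Factored form: p(x) = 7 ⊗ (x ⊕ (-11)) ⊗ (x ⊕ 0) ⊗ (x ⊕ 7/2) ⊗ (x ⊕ 7/2)
Answer: roots = -11 (mult 1), 0 (mult 1), 7/2 (mult 2)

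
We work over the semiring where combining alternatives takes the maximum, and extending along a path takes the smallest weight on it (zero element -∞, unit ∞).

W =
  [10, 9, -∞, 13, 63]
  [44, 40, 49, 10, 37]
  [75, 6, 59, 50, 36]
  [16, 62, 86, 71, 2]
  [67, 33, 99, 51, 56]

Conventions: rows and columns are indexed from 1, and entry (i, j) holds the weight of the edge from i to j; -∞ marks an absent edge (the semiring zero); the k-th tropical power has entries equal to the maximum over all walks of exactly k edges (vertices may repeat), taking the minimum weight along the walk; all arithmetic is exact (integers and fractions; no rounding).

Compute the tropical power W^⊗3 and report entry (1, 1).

W^⊗2:
  [63, 33, 63, 51, 56]
  [49, 40, 49, 49, 44]
  [59, 50, 59, 50, 63]
  [75, 62, 71, 71, 37]
  [75, 51, 59, 51, 63]
W^⊗3:
  [63, 51, 59, 51, 63]
  [49, 49, 49, 49, 49]
  [63, 50, 63, 51, 59]
  [71, 62, 71, 71, 63]
  [63, 51, 63, 51, 63]
Key observation: the optimum is the walk 1->5->3->1, with weight 63 min 99 min 75 = 63.
Optimal value attained by: walk 1->5->3->1.
Answer: (W^⊗3)[1][1] = 63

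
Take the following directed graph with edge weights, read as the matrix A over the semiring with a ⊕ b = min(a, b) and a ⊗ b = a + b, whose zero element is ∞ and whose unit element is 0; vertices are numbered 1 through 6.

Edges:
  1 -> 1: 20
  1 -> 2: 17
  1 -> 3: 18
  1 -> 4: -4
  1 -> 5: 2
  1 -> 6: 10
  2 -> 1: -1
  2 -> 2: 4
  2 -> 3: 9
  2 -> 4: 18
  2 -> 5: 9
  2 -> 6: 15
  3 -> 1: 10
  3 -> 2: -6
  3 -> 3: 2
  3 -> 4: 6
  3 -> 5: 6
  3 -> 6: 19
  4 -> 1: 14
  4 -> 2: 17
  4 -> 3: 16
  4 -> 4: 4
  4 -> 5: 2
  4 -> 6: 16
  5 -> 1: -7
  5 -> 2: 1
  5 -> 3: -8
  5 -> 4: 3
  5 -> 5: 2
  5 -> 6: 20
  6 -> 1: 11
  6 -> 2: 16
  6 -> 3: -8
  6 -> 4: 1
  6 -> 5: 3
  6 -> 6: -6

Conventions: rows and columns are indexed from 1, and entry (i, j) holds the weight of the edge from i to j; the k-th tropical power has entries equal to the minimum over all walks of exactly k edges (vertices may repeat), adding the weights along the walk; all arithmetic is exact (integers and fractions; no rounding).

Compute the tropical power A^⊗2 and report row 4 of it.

A^⊗2:
  [-5, 3, -6, 0, -2, 4]
  [2, 3, 1, -5, 1, 9]
  [-7, -4, -2, 6, 3, 9]
  [-5, 3, -6, 5, 4, 10]
  [-5, -14, -6, -11, -5, 3]
  [-4, -14, -14, -5, -3, -12]
Answer: row 4 of A^⊗2 = [-5, 3, -6, 5, 4, 10]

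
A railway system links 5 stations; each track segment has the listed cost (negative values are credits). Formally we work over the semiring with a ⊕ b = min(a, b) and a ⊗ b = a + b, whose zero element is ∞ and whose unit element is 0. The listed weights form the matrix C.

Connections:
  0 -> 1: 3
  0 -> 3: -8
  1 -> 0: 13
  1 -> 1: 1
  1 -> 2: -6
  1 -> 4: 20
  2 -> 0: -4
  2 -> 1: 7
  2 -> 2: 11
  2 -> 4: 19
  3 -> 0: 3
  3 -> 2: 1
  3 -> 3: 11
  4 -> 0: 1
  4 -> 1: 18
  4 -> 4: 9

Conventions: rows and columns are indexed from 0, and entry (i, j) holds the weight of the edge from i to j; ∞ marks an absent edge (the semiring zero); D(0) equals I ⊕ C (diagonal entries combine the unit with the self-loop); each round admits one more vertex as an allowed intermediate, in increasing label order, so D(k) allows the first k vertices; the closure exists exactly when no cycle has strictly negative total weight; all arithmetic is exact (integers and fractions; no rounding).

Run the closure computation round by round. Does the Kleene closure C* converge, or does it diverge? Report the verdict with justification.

D(0):
  [0, 3, ∞, -8, ∞]
  [13, 0, -6, ∞, 20]
  [-4, 7, 0, ∞, 19]
  [3, ∞, 1, 0, ∞]
  [1, 18, ∞, ∞, 0]
Detection: at round 1, diagonal entry (3, 3) turns strictly negative.
Key observation: the cycle 3->0->3 has total weight 3 + (-8), which is strictly negative.
Answer: DIVERGES — negative cycle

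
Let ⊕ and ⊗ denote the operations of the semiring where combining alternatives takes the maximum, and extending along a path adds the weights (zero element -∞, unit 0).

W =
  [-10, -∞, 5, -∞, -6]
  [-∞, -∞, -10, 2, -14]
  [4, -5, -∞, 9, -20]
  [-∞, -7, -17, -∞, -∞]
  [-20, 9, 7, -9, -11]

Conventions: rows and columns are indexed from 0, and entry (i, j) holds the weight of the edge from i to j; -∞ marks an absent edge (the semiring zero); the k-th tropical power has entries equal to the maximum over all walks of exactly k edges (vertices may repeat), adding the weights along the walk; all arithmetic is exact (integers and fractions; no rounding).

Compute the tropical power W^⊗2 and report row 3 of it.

W^⊗2:
  [9, 3, 1, 14, -15]
  [-6, -5, -7, -1, -25]
  [-6, 2, 9, -3, -2]
  [-13, -22, -17, -5, -21]
  [11, 2, -1, 16, -5]
Answer: row 3 of W^⊗2 = [-13, -22, -17, -5, -21]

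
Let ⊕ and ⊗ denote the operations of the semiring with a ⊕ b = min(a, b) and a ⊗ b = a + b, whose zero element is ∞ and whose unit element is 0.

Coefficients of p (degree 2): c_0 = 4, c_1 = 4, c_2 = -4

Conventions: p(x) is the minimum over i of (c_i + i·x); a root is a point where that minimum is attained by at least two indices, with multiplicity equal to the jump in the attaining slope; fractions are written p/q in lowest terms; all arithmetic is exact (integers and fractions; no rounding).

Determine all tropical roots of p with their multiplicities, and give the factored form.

hull edge (i=0, c=4) to (i=2, c=-4): slope -4, span 2
Factored form: p(x) = -4 ⊗ (x ⊕ 4) ⊗ (x ⊕ 4)
Answer: roots = 4 (mult 2)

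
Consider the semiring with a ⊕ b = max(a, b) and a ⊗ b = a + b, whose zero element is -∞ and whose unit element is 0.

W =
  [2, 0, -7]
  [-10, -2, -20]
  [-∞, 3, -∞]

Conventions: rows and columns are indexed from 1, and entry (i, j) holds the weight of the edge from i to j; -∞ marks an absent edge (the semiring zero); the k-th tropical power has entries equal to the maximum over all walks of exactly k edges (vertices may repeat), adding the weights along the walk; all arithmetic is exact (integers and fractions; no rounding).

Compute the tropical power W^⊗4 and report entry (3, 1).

W^⊗2:
  [4, 2, -5]
  [-8, -4, -17]
  [-7, 1, -17]
W^⊗3:
  [6, 4, -3]
  [-6, -6, -15]
  [-5, -1, -14]
W^⊗4:
  [8, 6, -1]
  [-4, -6, -13]
  [-3, -3, -12]
Key observation: the optimum is the walk 3->2->1->1->1, with weight 3 + (-10) + 2 + 2 = -3.
Optimal value attained by: walk 3->2->1->1->1.
Answer: (W^⊗4)[3][1] = -3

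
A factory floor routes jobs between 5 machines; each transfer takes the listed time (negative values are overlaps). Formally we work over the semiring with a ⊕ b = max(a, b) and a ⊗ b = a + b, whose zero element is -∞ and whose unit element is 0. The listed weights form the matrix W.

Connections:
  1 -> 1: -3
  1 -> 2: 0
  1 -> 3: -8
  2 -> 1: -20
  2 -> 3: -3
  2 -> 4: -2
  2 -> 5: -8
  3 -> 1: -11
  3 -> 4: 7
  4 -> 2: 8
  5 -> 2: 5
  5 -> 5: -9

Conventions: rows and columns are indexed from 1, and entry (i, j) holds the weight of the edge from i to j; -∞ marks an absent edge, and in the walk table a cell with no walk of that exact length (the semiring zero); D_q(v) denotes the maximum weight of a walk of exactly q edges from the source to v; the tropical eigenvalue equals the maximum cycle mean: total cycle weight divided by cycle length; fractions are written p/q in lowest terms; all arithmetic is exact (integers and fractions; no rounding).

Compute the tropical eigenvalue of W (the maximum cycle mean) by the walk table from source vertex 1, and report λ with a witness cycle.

q=0: [0, -∞, -∞, -∞, -∞]
q=1: [-3, 0, -8, -∞, -∞]
q=2: [-6, -3, -3, -1, -8]
q=3: [-9, 7, -6, 4, -11]
q=4: [-12, 12, 4, 5, -1]
q=5: [-7, 13, 9, 11, 4]
Optimal cycle mean attained by: cycle 2->3->4->2, total (-3) + 7 + 8, length 3.
Answer: λ = 4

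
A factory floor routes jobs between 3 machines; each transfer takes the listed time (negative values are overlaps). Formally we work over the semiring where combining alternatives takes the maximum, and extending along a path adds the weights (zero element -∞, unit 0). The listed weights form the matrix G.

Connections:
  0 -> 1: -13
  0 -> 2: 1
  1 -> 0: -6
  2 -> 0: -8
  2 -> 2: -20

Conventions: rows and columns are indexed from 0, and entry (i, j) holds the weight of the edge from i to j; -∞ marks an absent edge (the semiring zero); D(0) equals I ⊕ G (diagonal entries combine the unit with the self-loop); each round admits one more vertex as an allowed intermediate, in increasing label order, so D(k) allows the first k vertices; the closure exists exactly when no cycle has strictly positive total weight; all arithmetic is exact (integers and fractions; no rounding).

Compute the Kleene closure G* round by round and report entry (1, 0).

D(0):
  [0, -13, 1]
  [-6, 0, -∞]
  [-8, -∞, 0]
D(1):
  [0, -13, 1]
  [-6, 0, -5]
  [-8, -21, 0]
D(2):
  [0, -13, 1]
  [-6, 0, -5]
  [-8, -21, 0]
D(3):
  [0, -13, 1]
  [-6, 0, -5]
  [-8, -21, 0]
Answer: G*[1][0] = -6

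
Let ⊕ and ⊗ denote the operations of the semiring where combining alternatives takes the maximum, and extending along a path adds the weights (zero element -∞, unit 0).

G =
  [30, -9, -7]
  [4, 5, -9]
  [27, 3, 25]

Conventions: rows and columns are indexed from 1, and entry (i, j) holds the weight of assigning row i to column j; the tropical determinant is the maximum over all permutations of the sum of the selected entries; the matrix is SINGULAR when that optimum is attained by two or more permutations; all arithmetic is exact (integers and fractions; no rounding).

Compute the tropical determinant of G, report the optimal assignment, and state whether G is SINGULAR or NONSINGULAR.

σ = (1, 2, 3): 30 + 5 + 25 = 60
σ = (1, 3, 2): 30 + (-9) + 3 = 24
σ = (2, 1, 3): (-9) + 4 + 25 = 20
σ = (2, 3, 1): (-9) + (-9) + 27 = 9
σ = (3, 1, 2): (-7) + 4 + 3 = 0
σ = (3, 2, 1): (-7) + 5 + 27 = 25
Optimal value attained by: σ = (1, 2, 3).
Answer: det⊕(G) = 60; verdict: NONSINGULAR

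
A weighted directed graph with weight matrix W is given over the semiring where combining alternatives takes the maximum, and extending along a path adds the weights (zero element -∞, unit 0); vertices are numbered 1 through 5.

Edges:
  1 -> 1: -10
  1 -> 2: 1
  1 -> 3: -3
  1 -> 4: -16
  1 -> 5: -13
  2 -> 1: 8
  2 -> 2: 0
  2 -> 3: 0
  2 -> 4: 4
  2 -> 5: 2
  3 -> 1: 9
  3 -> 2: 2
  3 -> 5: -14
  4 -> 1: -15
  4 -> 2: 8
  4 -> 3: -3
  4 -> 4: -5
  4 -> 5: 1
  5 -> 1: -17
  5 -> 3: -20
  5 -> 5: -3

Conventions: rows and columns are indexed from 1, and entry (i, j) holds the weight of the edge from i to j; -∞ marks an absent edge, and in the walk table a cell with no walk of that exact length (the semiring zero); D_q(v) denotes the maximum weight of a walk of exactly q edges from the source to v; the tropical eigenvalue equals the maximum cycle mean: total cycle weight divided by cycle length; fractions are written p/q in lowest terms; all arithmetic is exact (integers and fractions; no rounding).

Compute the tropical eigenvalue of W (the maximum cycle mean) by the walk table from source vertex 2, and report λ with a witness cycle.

q=0: [-∞, 0, -∞, -∞, -∞]
q=1: [8, 0, 0, 4, 2]
q=2: [9, 12, 5, 4, 5]
q=3: [20, 12, 12, 16, 14]
q=4: [21, 24, 17, 16, 17]
q=5: [32, 24, 24, 28, 26]
Optimal cycle mean attained by: cycle 2->4->2, total 4 + 8, length 2.
Answer: λ = 6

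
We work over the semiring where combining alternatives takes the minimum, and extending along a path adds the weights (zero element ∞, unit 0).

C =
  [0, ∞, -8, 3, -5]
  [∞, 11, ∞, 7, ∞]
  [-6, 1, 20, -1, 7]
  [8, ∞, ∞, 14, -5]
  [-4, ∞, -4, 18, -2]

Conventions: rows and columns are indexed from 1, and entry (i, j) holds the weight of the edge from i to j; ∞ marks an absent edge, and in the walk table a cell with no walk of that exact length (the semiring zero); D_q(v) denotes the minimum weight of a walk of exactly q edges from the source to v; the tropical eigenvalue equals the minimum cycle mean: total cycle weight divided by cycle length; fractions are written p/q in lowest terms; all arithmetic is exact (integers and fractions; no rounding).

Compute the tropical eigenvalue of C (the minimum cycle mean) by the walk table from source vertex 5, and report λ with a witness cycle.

q=0: [∞, ∞, ∞, ∞, 0]
q=1: [-4, ∞, -4, 18, -2]
q=2: [-10, -3, -12, -5, -9]
q=3: [-18, -11, -18, -13, -15]
q=4: [-24, -17, -26, -19, -23]
q=5: [-32, -25, -32, -27, -29]
Optimal cycle mean attained by: cycle 1->3->1, total (-8) + (-6), length 2.
Answer: λ = -7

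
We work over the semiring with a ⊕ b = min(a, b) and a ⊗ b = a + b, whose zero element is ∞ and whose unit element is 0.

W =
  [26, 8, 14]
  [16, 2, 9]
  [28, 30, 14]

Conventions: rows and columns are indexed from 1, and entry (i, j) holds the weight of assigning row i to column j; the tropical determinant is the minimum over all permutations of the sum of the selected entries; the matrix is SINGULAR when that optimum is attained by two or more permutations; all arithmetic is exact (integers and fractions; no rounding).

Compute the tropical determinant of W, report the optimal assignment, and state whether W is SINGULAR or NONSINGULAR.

σ = (1, 2, 3): 26 + 2 + 14 = 42
σ = (1, 3, 2): 26 + 9 + 30 = 65
σ = (2, 1, 3): 8 + 16 + 14 = 38
σ = (2, 3, 1): 8 + 9 + 28 = 45
σ = (3, 1, 2): 14 + 16 + 30 = 60
σ = (3, 2, 1): 14 + 2 + 28 = 44
Optimal value attained by: σ = (2, 1, 3).
Answer: det⊕(W) = 38; verdict: NONSINGULAR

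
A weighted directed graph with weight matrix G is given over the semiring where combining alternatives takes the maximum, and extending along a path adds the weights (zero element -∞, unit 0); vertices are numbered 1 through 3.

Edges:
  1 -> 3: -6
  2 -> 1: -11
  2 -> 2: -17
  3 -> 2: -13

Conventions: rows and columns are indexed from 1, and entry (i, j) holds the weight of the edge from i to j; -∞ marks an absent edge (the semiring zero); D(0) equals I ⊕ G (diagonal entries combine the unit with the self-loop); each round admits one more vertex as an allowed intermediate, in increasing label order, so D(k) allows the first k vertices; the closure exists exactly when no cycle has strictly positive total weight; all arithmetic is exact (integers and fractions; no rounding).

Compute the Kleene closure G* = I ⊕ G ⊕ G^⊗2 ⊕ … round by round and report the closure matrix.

D(0):
  [0, -∞, -6]
  [-11, 0, -∞]
  [-∞, -13, 0]
D(1):
  [0, -∞, -6]
  [-11, 0, -17]
  [-∞, -13, 0]
D(2):
  [0, -∞, -6]
  [-11, 0, -17]
  [-24, -13, 0]
D(3):
  [0, -19, -6]
  [-11, 0, -17]
  [-24, -13, 0]
Answer: G* = [[0, -19, -6], [-11, 0, -17], [-24, -13, 0]]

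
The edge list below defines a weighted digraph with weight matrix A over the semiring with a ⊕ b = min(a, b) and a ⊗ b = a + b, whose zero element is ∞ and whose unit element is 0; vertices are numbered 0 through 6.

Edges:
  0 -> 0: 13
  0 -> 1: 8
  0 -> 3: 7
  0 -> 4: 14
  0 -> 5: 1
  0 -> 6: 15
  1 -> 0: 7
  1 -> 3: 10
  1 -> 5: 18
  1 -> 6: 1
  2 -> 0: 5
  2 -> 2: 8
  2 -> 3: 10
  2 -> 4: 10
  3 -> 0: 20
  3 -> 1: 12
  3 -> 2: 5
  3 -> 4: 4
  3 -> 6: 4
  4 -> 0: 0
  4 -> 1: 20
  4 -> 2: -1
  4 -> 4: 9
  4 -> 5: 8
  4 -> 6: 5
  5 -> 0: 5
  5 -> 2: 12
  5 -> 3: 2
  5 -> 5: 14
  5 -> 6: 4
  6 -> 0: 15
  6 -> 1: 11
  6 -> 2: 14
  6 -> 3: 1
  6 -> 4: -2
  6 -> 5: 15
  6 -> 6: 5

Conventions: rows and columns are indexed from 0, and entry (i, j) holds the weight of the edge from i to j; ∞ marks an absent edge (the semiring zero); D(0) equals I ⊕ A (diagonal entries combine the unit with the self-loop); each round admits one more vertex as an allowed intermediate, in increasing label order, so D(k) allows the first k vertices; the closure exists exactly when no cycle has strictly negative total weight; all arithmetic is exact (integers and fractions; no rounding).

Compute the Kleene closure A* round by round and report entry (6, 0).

D(0):
  [0, 8, ∞, 7, 14, 1, 15]
  [7, 0, ∞, 10, ∞, 18, 1]
  [5, ∞, 0, 10, 10, ∞, ∞]
  [20, 12, 5, 0, 4, ∞, 4]
  [0, 20, -1, ∞, 0, 8, 5]
  [5, ∞, 12, 2, ∞, 0, 4]
  [15, 11, 14, 1, -2, 15, 0]
D(1):
  [0, 8, ∞, 7, 14, 1, 15]
  [7, 0, ∞, 10, 21, 8, 1]
  [5, 13, 0, 10, 10, 6, 20]
  [20, 12, 5, 0, 4, 21, 4]
  [0, 8, -1, 7, 0, 1, 5]
  [5, 13, 12, 2, 19, 0, 4]
  [15, 11, 14, 1, -2, 15, 0]
D(2):
  [0, 8, ∞, 7, 14, 1, 9]
  [7, 0, ∞, 10, 21, 8, 1]
  [5, 13, 0, 10, 10, 6, 14]
  [19, 12, 5, 0, 4, 20, 4]
  [0, 8, -1, 7, 0, 1, 5]
  [5, 13, 12, 2, 19, 0, 4]
  [15, 11, 14, 1, -2, 15, 0]
D(3):
  [0, 8, ∞, 7, 14, 1, 9]
  [7, 0, ∞, 10, 21, 8, 1]
  [5, 13, 0, 10, 10, 6, 14]
  [10, 12, 5, 0, 4, 11, 4]
  [0, 8, -1, 7, 0, 1, 5]
  [5, 13, 12, 2, 19, 0, 4]
  [15, 11, 14, 1, -2, 15, 0]
D(4):
  [0, 8, 12, 7, 11, 1, 9]
  [7, 0, 15, 10, 14, 8, 1]
  [5, 13, 0, 10, 10, 6, 14]
  [10, 12, 5, 0, 4, 11, 4]
  [0, 8, -1, 7, 0, 1, 5]
  [5, 13, 7, 2, 6, 0, 4]
  [11, 11, 6, 1, -2, 12, 0]
D(5):
  [0, 8, 10, 7, 11, 1, 9]
  [7, 0, 13, 10, 14, 8, 1]
  [5, 13, 0, 10, 10, 6, 14]
  [4, 12, 3, 0, 4, 5, 4]
  [0, 8, -1, 7, 0, 1, 5]
  [5, 13, 5, 2, 6, 0, 4]
  [-2, 6, -3, 1, -2, -1, 0]
D(6):
  [0, 8, 6, 3, 7, 1, 5]
  [7, 0, 13, 10, 14, 8, 1]
  [5, 13, 0, 8, 10, 6, 10]
  [4, 12, 3, 0, 4, 5, 4]
  [0, 8, -1, 3, 0, 1, 5]
  [5, 13, 5, 2, 6, 0, 4]
  [-2, 6, -3, 1, -2, -1, 0]
D(7):
  [0, 8, 2, 3, 3, 1, 5]
  [-1, 0, -2, 2, -1, 0, 1]
  [5, 13, 0, 8, 8, 6, 10]
  [2, 10, 1, 0, 2, 3, 4]
  [0, 8, -1, 3, 0, 1, 5]
  [2, 10, 1, 2, 2, 0, 4]
  [-2, 6, -3, 1, -2, -1, 0]
Answer: A*[6][0] = -2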